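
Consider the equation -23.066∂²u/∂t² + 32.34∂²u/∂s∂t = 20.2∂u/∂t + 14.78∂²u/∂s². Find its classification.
Rewriting in standard form: -14.78∂²u/∂s² + 32.34∂²u/∂s∂t - 23.066∂²u/∂t² - 20.2∂u/∂t = 0. Elliptic. (A = -14.78, B = 32.34, C = -23.066 gives B² - 4AC = -317.78632.)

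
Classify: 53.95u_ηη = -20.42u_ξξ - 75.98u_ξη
Rewriting in standard form: 20.42u_ξξ + 75.98u_ξη + 53.95u_ηη = 0. Hyperbolic (discriminant = 1366.3244).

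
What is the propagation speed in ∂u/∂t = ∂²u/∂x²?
Infinite. The heat equation is parabolic, not hyperbolic, so disturbances propagate instantly.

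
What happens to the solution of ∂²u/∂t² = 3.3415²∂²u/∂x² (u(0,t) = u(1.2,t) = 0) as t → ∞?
u oscillates (no decay). Energy is conserved; the solution oscillates indefinitely as standing waves.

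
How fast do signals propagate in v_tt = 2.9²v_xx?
Speed = 2.9. Information travels along characteristics x = x₀ ± 2.9t.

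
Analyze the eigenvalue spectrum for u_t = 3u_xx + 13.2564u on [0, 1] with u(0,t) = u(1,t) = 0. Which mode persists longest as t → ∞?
Eigenvalues: λₙ = 3n²π²/1² - 13.2564.
First three modes:
  n=1: λ₁ = 3π² - 13.2564 ≈ 16.352
  n=2: λ₂ = 12π² - 13.2564 ≈ 105.179
  n=3: λ₃ = 27π² - 13.2564 ≈ 253.223
Since 3π² ≈ 29.609 > 13.2564, all λₙ > 0.
The n=1 mode decays slowest → dominates as t → ∞.
Asymptotic: u ~ c₁ sin(πx/1) e^{-λ₁t} with decay rate λ₁ ≈ 16.352.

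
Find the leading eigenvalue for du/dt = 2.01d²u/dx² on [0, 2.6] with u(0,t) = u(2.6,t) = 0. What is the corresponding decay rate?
Eigenvalues: λₙ = 2.01n²π²/2.6².
First three modes:
  n=1: λ₁ = 2.01π²/2.6² ≈ 2.935
  n=2: λ₂ = 8.04π²/2.6² ≈ 11.738 (4× faster decay)
  n=3: λ₃ = 18.09π²/2.6² ≈ 26.411 (9× faster decay)
As t → ∞, higher modes decay exponentially faster. The n=1 mode dominates: u ~ c₁ sin(πx/2.6) e^{-λ₁t}.
Decay rate: λ₁ = 2.01π²/2.6² ≈ 2.935.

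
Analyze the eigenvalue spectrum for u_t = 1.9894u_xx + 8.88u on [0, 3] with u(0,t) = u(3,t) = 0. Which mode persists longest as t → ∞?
Eigenvalues: λₙ = 1.9894n²π²/3² - 8.88.
First three modes:
  n=1: λ₁ = 1.9894π²/3² - 8.88 ≈ -6.698
  n=2: λ₂ = 7.9576π²/3² - 8.88 ≈ -0.154
  n=3: λ₃ = 17.9046π²/3² - 8.88 ≈ 10.755
Since 1.9894π²/3² ≈ 2.182 < 8.88, λ₁ < 0.
The n=1 mode grows fastest (−λₙ is largest for n=1) → dominates.
Asymptotic: u ~ c₁ sin(πx/3) e^{6.698t} (exponential growth at rate −λ₁ ≈ 6.698).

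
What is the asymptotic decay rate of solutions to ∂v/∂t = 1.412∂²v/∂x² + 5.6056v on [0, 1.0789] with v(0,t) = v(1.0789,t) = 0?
Eigenvalues: λₙ = 1.412n²π²/1.0789² - 5.6056.
First three modes:
  n=1: λ₁ = 1.412π²/1.0789² - 5.6056 ≈ 6.367
  n=2: λ₂ = 5.648π²/1.0789² - 5.6056 ≈ 42.283
  n=3: λ₃ = 12.708π²/1.0789² - 5.6056 ≈ 102.144
Since 1.412π²/1.0789² ≈ 11.972 > 5.6056, all λₙ > 0.
The n=1 mode decays slowest → dominates as t → ∞.
Asymptotic: v ~ c₁ sin(πx/1.0789) e^{-λ₁t} with decay rate λ₁ ≈ 6.367.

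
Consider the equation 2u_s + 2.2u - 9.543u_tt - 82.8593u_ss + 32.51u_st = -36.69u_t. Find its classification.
Rewriting in standard form: -82.8593u_ss + 32.51u_st - 9.543u_tt + 2u_s + 36.69u_t + 2.2u = 0. Elliptic. (A = -82.8593, B = 32.51, C = -9.543 gives B² - 4AC = -2106.0050996.)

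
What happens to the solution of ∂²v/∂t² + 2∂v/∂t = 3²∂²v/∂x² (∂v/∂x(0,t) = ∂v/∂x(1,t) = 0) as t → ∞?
v → constant (steady state). Damping (γ=2) dissipates the nonconstant modes; with Neumann BCs the spatial average obeys M''+γM'=0 and tends to a finite limit.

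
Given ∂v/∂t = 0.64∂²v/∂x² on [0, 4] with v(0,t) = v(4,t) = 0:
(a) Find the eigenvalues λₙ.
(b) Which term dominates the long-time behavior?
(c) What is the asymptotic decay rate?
Eigenvalues: λₙ = 0.64n²π²/4².
First three modes:
  n=1: λ₁ = 0.64π²/4² ≈ 0.395
  n=2: λ₂ = 2.56π²/4² ≈ 1.579 (4× faster decay)
  n=3: λ₃ = 5.76π²/4² ≈ 3.553 (9× faster decay)
As t → ∞, higher modes decay exponentially faster. The n=1 mode dominates: v ~ c₁ sin(πx/4) e^{-λ₁t}.
Decay rate: λ₁ = 0.64π²/4² ≈ 0.395.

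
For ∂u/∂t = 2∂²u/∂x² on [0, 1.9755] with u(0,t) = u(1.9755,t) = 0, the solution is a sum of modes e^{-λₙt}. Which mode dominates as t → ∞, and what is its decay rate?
Eigenvalues: λₙ = 2n²π²/1.9755².
First three modes:
  n=1: λ₁ = 2π²/1.9755² ≈ 5.058
  n=2: λ₂ = 8π²/1.9755² ≈ 20.232 (4× faster decay)
  n=3: λ₃ = 18π²/1.9755² ≈ 45.522 (9× faster decay)
As t → ∞, higher modes decay exponentially faster. The n=1 mode dominates: u ~ c₁ sin(πx/1.9755) e^{-λ₁t}.
Decay rate: λ₁ = 2π²/1.9755² ≈ 5.058.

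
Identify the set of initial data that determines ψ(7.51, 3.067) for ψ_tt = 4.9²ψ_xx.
Domain of dependence: [-7.5183, 22.5383]. Signals travel at speed 4.9, so data within |x - 7.51| ≤ 4.9·3.067 = 15.0283 can reach the point.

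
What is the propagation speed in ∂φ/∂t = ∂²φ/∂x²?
Infinite. The heat equation is parabolic, not hyperbolic, so disturbances propagate instantly.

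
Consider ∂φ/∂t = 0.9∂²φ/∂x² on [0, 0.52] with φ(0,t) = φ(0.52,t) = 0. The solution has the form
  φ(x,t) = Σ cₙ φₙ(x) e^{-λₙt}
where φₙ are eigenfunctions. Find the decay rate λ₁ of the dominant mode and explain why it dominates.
Eigenvalues: λₙ = 0.9n²π²/0.52².
First three modes:
  n=1: λ₁ = 0.9π²/0.52² ≈ 32.85
  n=2: λ₂ = 3.6π²/0.52² ≈ 131.4 (4× faster decay)
  n=3: λ₃ = 8.1π²/0.52² ≈ 295.65 (9× faster decay)
As t → ∞, higher modes decay exponentially faster. The n=1 mode dominates: φ ~ c₁ sin(πx/0.52) e^{-λ₁t}.
Decay rate: λ₁ = 0.9π²/0.52² ≈ 32.85.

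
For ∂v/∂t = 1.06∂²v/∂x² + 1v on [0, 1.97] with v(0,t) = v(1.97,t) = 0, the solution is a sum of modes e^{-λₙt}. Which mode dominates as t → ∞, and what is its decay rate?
Eigenvalues: λₙ = 1.06n²π²/1.97² - 1.
First three modes:
  n=1: λ₁ = 1.06π²/1.97² - 1 ≈ 1.696
  n=2: λ₂ = 4.24π²/1.97² - 1 ≈ 9.783
  n=3: λ₃ = 9.54π²/1.97² - 1 ≈ 23.261
Since 1.06π²/1.97² ≈ 2.696 > 1, all λₙ > 0.
The n=1 mode decays slowest → dominates as t → ∞.
Asymptotic: v ~ c₁ sin(πx/1.97) e^{-λ₁t} with decay rate λ₁ ≈ 1.696.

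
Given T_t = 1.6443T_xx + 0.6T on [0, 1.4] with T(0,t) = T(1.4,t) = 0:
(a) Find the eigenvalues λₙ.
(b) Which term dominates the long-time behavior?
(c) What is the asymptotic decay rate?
Eigenvalues: λₙ = 1.6443n²π²/1.4² - 0.6.
First three modes:
  n=1: λ₁ = 1.6443π²/1.4² - 0.6 ≈ 7.68
  n=2: λ₂ = 6.5772π²/1.4² - 0.6 ≈ 32.52
  n=3: λ₃ = 14.7987π²/1.4² - 0.6 ≈ 73.919
Since 1.6443π²/1.4² ≈ 8.28 > 0.6, all λₙ > 0.
The n=1 mode decays slowest → dominates as t → ∞.
Asymptotic: T ~ c₁ sin(πx/1.4) e^{-λ₁t} with decay rate λ₁ ≈ 7.68.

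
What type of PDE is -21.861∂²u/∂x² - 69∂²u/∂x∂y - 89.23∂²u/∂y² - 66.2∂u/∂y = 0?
With A = -21.861, B = -69, C = -89.23, the discriminant is -3041.62812. This is an elliptic PDE.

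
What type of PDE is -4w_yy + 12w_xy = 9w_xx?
Rewriting in standard form: -9w_xx + 12w_xy - 4w_yy = 0. With A = -9, B = 12, C = -4, the discriminant is 0. This is a parabolic PDE.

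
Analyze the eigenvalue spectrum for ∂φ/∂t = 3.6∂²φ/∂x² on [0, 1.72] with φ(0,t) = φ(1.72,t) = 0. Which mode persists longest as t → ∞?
Eigenvalues: λₙ = 3.6n²π²/1.72².
First three modes:
  n=1: λ₁ = 3.6π²/1.72² ≈ 12.01
  n=2: λ₂ = 14.4π²/1.72² ≈ 48.04 (4× faster decay)
  n=3: λ₃ = 32.4π²/1.72² ≈ 108.091 (9× faster decay)
As t → ∞, higher modes decay exponentially faster. The n=1 mode dominates: φ ~ c₁ sin(πx/1.72) e^{-λ₁t}.
Decay rate: λ₁ = 3.6π²/1.72² ≈ 12.01.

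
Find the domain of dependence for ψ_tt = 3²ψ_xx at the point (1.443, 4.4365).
Domain of dependence: [-11.8665, 14.7525]. Signals travel at speed 3, so data within |x - 1.443| ≤ 3·4.4365 = 13.3095 can reach the point.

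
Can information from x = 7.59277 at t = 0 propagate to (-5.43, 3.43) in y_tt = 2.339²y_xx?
No. The domain of dependence is [-13.45277, 2.59277], and 7.59277 is outside this interval.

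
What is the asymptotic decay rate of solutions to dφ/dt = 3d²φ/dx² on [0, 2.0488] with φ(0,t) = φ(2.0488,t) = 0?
Eigenvalues: λₙ = 3n²π²/2.0488².
First three modes:
  n=1: λ₁ = 3π²/2.0488² ≈ 7.054
  n=2: λ₂ = 12π²/2.0488² ≈ 28.215 (4× faster decay)
  n=3: λ₃ = 27π²/2.0488² ≈ 63.484 (9× faster decay)
As t → ∞, higher modes decay exponentially faster. The n=1 mode dominates: φ ~ c₁ sin(πx/2.0488) e^{-λ₁t}.
Decay rate: λ₁ = 3π²/2.0488² ≈ 7.054.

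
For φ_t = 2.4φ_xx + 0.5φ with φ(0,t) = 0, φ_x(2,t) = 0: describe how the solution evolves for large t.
φ → 0. Diffusion dominates reaction (r=0.5 < κπ²/(4L²)≈1.48); solution decays.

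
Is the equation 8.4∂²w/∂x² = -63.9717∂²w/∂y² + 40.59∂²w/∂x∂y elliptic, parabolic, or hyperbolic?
Rewriting in standard form: 8.4∂²w/∂x² - 40.59∂²w/∂x∂y + 63.9717∂²w/∂y² = 0. Computing B² - 4AC with A = 8.4, B = -40.59, C = 63.9717: discriminant = -501.90102 (negative). Answer: elliptic.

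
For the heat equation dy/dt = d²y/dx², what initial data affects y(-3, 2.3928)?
The entire real line. The heat equation has infinite propagation speed: any initial disturbance instantly affects all points (though exponentially small far away).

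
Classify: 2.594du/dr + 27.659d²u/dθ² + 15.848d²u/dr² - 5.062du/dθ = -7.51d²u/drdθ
Rewriting in standard form: 15.848d²u/dr² + 7.51d²u/drdθ + 27.659d²u/dθ² + 2.594du/dr - 5.062du/dθ = 0. Elliptic (discriminant = -1696.959228).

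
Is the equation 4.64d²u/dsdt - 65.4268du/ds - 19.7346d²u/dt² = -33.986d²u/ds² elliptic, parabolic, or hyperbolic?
Rewriting in standard form: 33.986d²u/ds² + 4.64d²u/dsdt - 19.7346d²u/dt² - 65.4268du/ds = 0. Computing B² - 4AC with A = 33.986, B = 4.64, C = -19.7346: discriminant = 2704.3300624 (positive). Answer: hyperbolic.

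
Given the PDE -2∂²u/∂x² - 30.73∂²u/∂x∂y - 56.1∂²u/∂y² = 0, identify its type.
The second-order coefficients are A = -2, B = -30.73, C = -56.1. Since B² - 4AC = 495.5329 > 0, this is a hyperbolic PDE.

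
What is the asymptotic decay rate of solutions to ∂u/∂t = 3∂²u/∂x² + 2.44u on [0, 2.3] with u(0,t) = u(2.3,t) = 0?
Eigenvalues: λₙ = 3n²π²/2.3² - 2.44.
First three modes:
  n=1: λ₁ = 3π²/2.3² - 2.44 ≈ 3.157
  n=2: λ₂ = 12π²/2.3² - 2.44 ≈ 19.949
  n=3: λ₃ = 27π²/2.3² - 2.44 ≈ 47.934
Since 3π²/2.3² ≈ 5.597 > 2.44, all λₙ > 0.
The n=1 mode decays slowest → dominates as t → ∞.
Asymptotic: u ~ c₁ sin(πx/2.3) e^{-λ₁t} with decay rate λ₁ ≈ 3.157.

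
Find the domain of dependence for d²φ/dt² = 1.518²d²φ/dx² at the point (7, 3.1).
Domain of dependence: [2.2942, 11.7058]. Signals travel at speed 1.518, so data within |x - 7| ≤ 1.518·3.1 = 4.7058 can reach the point.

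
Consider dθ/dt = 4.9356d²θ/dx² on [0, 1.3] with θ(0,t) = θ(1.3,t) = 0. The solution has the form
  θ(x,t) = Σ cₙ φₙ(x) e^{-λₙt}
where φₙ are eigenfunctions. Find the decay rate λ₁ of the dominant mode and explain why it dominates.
Eigenvalues: λₙ = 4.9356n²π²/1.3².
First three modes:
  n=1: λ₁ = 4.9356π²/1.3² ≈ 28.824
  n=2: λ₂ = 19.7424π²/1.3² ≈ 115.296 (4× faster decay)
  n=3: λ₃ = 44.4204π²/1.3² ≈ 259.415 (9× faster decay)
As t → ∞, higher modes decay exponentially faster. The n=1 mode dominates: θ ~ c₁ sin(πx/1.3) e^{-λ₁t}.
Decay rate: λ₁ = 4.9356π²/1.3² ≈ 28.824.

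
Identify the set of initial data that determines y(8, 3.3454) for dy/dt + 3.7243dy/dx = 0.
A single point: x = -4.45927322. The characteristic through (8, 3.3454) is x - 3.7243t = const, so x = 8 - 3.7243·3.3454 = -4.45927322.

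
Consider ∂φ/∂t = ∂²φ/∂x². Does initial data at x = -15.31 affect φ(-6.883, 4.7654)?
Yes, for any finite x. The heat equation has infinite propagation speed, so all initial data affects all points at any t > 0.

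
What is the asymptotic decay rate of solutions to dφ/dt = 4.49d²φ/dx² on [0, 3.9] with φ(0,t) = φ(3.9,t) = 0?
Eigenvalues: λₙ = 4.49n²π²/3.9².
First three modes:
  n=1: λ₁ = 4.49π²/3.9² ≈ 2.914
  n=2: λ₂ = 17.96π²/3.9² ≈ 11.654 (4× faster decay)
  n=3: λ₃ = 40.41π²/3.9² ≈ 26.222 (9× faster decay)
As t → ∞, higher modes decay exponentially faster. The n=1 mode dominates: φ ~ c₁ sin(πx/3.9) e^{-λ₁t}.
Decay rate: λ₁ = 4.49π²/3.9² ≈ 2.914.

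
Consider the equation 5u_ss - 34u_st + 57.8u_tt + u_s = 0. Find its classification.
Parabolic. (A = 5, B = -34, C = 57.8 gives B² - 4AC = 0.)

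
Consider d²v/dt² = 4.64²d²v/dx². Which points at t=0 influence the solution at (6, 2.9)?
Domain of dependence: [-7.456, 19.456]. Signals travel at speed 4.64, so data within |x - 6| ≤ 4.64·2.9 = 13.456 can reach the point.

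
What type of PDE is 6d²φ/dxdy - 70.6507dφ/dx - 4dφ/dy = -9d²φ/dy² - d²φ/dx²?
Rewriting in standard form: d²φ/dx² + 6d²φ/dxdy + 9d²φ/dy² - 70.6507dφ/dx - 4dφ/dy = 0. With A = 1, B = 6, C = 9, the discriminant is 0. This is a parabolic PDE.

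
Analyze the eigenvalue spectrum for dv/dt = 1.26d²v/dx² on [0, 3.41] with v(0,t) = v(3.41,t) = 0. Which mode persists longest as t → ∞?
Eigenvalues: λₙ = 1.26n²π²/3.41².
First three modes:
  n=1: λ₁ = 1.26π²/3.41² ≈ 1.069
  n=2: λ₂ = 5.04π²/3.41² ≈ 4.278 (4× faster decay)
  n=3: λ₃ = 11.34π²/3.41² ≈ 9.625 (9× faster decay)
As t → ∞, higher modes decay exponentially faster. The n=1 mode dominates: v ~ c₁ sin(πx/3.41) e^{-λ₁t}.
Decay rate: λ₁ = 1.26π²/3.41² ≈ 1.069.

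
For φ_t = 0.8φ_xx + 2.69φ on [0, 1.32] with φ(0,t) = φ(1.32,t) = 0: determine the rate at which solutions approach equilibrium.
Eigenvalues: λₙ = 0.8n²π²/1.32² - 2.69.
First three modes:
  n=1: λ₁ = 0.8π²/1.32² - 2.69 ≈ 1.841
  n=2: λ₂ = 3.2π²/1.32² - 2.69 ≈ 15.436
  n=3: λ₃ = 7.2π²/1.32² - 2.69 ≈ 38.093
Since 0.8π²/1.32² ≈ 4.531 > 2.69, all λₙ > 0.
The n=1 mode decays slowest → dominates as t → ∞.
Asymptotic: φ ~ c₁ sin(πx/1.32) e^{-λ₁t} with decay rate λ₁ ≈ 1.841.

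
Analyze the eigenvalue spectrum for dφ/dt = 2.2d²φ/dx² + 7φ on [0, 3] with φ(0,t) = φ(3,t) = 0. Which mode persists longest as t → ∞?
Eigenvalues: λₙ = 2.2n²π²/3² - 7.
First three modes:
  n=1: λ₁ = 2.2π²/3² - 7 ≈ -4.587
  n=2: λ₂ = 8.8π²/3² - 7 ≈ 2.65
  n=3: λ₃ = 19.8π²/3² - 7 ≈ 14.713
Since 2.2π²/3² ≈ 2.413 < 7, λ₁ < 0.
The n=1 mode grows fastest (−λₙ is largest for n=1) → dominates.
Asymptotic: φ ~ c₁ sin(πx/3) e^{4.587t} (exponential growth at rate −λ₁ ≈ 4.587).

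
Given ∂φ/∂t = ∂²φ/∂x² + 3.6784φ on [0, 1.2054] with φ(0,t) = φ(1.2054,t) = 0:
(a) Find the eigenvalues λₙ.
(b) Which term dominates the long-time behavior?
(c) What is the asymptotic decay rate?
Eigenvalues: λₙ = n²π²/1.2054² - 3.6784.
First three modes:
  n=1: λ₁ = π²/1.2054² - 3.6784 ≈ 3.114
  n=2: λ₂ = 4π²/1.2054² - 3.6784 ≈ 23.492
  n=3: λ₃ = 9π²/1.2054² - 3.6784 ≈ 57.455
Since π²/1.2054² ≈ 6.793 > 3.6784, all λₙ > 0.
The n=1 mode decays slowest → dominates as t → ∞.
Asymptotic: φ ~ c₁ sin(πx/1.2054) e^{-λ₁t} with decay rate λ₁ ≈ 3.114.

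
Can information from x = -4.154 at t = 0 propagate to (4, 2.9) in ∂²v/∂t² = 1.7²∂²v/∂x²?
No. The domain of dependence is [-0.93, 8.93], and -4.154 is outside this interval.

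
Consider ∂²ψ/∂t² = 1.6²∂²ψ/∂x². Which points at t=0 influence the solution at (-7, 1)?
Domain of dependence: [-8.6, -5.4]. Signals travel at speed 1.6, so data within |x - -7| ≤ 1.6·1 = 1.6 can reach the point.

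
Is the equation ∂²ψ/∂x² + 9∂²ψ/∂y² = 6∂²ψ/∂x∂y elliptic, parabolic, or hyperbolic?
Rewriting in standard form: ∂²ψ/∂x² - 6∂²ψ/∂x∂y + 9∂²ψ/∂y² = 0. Computing B² - 4AC with A = 1, B = -6, C = 9: discriminant = 0 (zero). Answer: parabolic.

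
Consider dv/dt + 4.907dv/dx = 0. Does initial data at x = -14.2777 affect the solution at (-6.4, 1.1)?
No. Only data at x = -11.7977 affects (-6.4, 1.1). Advection has one-way propagation along characteristics.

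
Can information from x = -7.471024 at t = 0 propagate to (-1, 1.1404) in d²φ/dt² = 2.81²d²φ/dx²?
No. The domain of dependence is [-4.204524, 2.204524], and -7.471024 is outside this interval.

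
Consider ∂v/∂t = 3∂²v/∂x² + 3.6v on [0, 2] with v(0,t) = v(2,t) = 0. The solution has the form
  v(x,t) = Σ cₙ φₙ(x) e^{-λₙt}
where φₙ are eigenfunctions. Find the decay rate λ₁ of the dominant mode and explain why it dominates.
Eigenvalues: λₙ = 3n²π²/2² - 3.6.
First three modes:
  n=1: λ₁ = 3π²/2² - 3.6 ≈ 3.802
  n=2: λ₂ = 12π²/2² - 3.6 ≈ 26.009
  n=3: λ₃ = 27π²/2² - 3.6 ≈ 63.02
Since 3π²/2² ≈ 7.402 > 3.6, all λₙ > 0.
The n=1 mode decays slowest → dominates as t → ∞.
Asymptotic: v ~ c₁ sin(πx/2) e^{-λ₁t} with decay rate λ₁ ≈ 3.802.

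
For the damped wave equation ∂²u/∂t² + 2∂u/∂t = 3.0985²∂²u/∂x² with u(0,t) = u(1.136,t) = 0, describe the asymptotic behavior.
u → 0. Damping (γ=2) dissipates energy; oscillations decay exponentially.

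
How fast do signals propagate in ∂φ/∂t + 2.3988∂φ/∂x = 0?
Speed = 2.3988. Information travels along x - 2.3988t = const (rightward).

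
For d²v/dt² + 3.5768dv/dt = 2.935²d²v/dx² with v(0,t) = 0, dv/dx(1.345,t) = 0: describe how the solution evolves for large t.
v → 0. Damping (γ=3.5768) dissipates energy; oscillations decay exponentially.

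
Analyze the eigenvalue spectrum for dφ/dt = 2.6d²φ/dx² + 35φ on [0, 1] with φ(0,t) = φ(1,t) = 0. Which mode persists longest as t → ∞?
Eigenvalues: λₙ = 2.6n²π²/1² - 35.
First three modes:
  n=1: λ₁ = 2.6π² - 35 ≈ -9.339
  n=2: λ₂ = 10.4π² - 35 ≈ 67.644
  n=3: λ₃ = 23.4π² - 35 ≈ 195.949
Since 2.6π² ≈ 25.661 < 35, λ₁ < 0.
The n=1 mode grows fastest (−λₙ is largest for n=1) → dominates.
Asymptotic: φ ~ c₁ sin(πx/1) e^{9.339t} (exponential growth at rate −λ₁ ≈ 9.339).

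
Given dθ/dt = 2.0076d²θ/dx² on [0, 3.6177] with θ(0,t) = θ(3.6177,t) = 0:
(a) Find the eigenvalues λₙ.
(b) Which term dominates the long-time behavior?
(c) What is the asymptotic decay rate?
Eigenvalues: λₙ = 2.0076n²π²/3.6177².
First three modes:
  n=1: λ₁ = 2.0076π²/3.6177² ≈ 1.514
  n=2: λ₂ = 8.0304π²/3.6177² ≈ 6.056 (4× faster decay)
  n=3: λ₃ = 18.0684π²/3.6177² ≈ 13.626 (9× faster decay)
As t → ∞, higher modes decay exponentially faster. The n=1 mode dominates: θ ~ c₁ sin(πx/3.6177) e^{-λ₁t}.
Decay rate: λ₁ = 2.0076π²/3.6177² ≈ 1.514.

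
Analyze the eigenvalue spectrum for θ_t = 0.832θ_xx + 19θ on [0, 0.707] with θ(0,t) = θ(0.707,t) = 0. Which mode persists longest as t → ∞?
Eigenvalues: λₙ = 0.832n²π²/0.707² - 19.
First three modes:
  n=1: λ₁ = 0.832π²/0.707² - 19 ≈ -2.572
  n=2: λ₂ = 3.328π²/0.707² - 19 ≈ 46.712
  n=3: λ₃ = 7.488π²/0.707² - 19 ≈ 128.852
Since 0.832π²/0.707² ≈ 16.428 < 19, λ₁ < 0.
The n=1 mode grows fastest (−λₙ is largest for n=1) → dominates.
Asymptotic: θ ~ c₁ sin(πx/0.707) e^{2.572t} (exponential growth at rate −λ₁ ≈ 2.572).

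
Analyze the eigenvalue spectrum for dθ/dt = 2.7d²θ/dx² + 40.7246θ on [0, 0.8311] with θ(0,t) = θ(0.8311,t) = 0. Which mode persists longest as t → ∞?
Eigenvalues: λₙ = 2.7n²π²/0.8311² - 40.7246.
First three modes:
  n=1: λ₁ = 2.7π²/0.8311² - 40.7246 ≈ -2.145
  n=2: λ₂ = 10.8π²/0.8311² - 40.7246 ≈ 113.594
  n=3: λ₃ = 24.3π²/0.8311² - 40.7246 ≈ 306.491
Since 2.7π²/0.8311² ≈ 38.58 < 40.7246, λ₁ < 0.
The n=1 mode grows fastest (−λₙ is largest for n=1) → dominates.
Asymptotic: θ ~ c₁ sin(πx/0.8311) e^{2.145t} (exponential growth at rate −λ₁ ≈ 2.145).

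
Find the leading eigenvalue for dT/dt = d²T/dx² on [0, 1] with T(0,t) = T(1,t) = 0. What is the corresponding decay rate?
Eigenvalues: λₙ = n²π².
First three modes:
  n=1: λ₁ = π² ≈ 9.87
  n=2: λ₂ = 4π² ≈ 39.478 (4× faster decay)
  n=3: λ₃ = 9π² ≈ 88.826 (9× faster decay)
As t → ∞, higher modes decay exponentially faster. The n=1 mode dominates: T ~ c₁ sin(πx) e^{-λ₁t}.
Decay rate: λ₁ = π² ≈ 9.87.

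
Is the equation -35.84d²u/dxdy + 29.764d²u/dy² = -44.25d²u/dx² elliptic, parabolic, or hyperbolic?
Rewriting in standard form: 44.25d²u/dx² - 35.84d²u/dxdy + 29.764d²u/dy² = 0. Computing B² - 4AC with A = 44.25, B = -35.84, C = 29.764: discriminant = -3983.7224 (negative). Answer: elliptic.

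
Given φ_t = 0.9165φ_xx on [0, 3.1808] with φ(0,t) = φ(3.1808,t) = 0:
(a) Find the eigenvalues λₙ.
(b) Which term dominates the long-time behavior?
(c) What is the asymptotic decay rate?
Eigenvalues: λₙ = 0.9165n²π²/3.1808².
First three modes:
  n=1: λ₁ = 0.9165π²/3.1808² ≈ 0.894
  n=2: λ₂ = 3.666π²/3.1808² ≈ 3.576 (4× faster decay)
  n=3: λ₃ = 8.2485π²/3.1808² ≈ 8.046 (9× faster decay)
As t → ∞, higher modes decay exponentially faster. The n=1 mode dominates: φ ~ c₁ sin(πx/3.1808) e^{-λ₁t}.
Decay rate: λ₁ = 0.9165π²/3.1808² ≈ 0.894.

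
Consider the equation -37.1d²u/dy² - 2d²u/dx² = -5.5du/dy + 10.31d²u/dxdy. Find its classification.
Rewriting in standard form: -2d²u/dx² - 10.31d²u/dxdy - 37.1d²u/dy² + 5.5du/dy = 0. Elliptic. (A = -2, B = -10.31, C = -37.1 gives B² - 4AC = -190.5039.)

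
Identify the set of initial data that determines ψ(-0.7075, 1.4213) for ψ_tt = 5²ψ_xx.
Domain of dependence: [-7.814, 6.399]. Signals travel at speed 5, so data within |x - -0.7075| ≤ 5·1.4213 = 7.1065 can reach the point.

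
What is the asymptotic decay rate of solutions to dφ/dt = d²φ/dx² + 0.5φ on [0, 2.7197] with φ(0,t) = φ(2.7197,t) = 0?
Eigenvalues: λₙ = n²π²/2.7197² - 0.5.
First three modes:
  n=1: λ₁ = π²/2.7197² - 0.5 ≈ 0.834
  n=2: λ₂ = 4π²/2.7197² - 0.5 ≈ 4.837
  n=3: λ₃ = 9π²/2.7197² - 0.5 ≈ 11.509
Since π²/2.7197² ≈ 1.334 > 0.5, all λₙ > 0.
The n=1 mode decays slowest → dominates as t → ∞.
Asymptotic: φ ~ c₁ sin(πx/2.7197) e^{-λ₁t} with decay rate λ₁ ≈ 0.834.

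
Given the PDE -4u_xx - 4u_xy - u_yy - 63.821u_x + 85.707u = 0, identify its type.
The second-order coefficients are A = -4, B = -4, C = -1. Since B² - 4AC = 0 = 0, this is a parabolic PDE.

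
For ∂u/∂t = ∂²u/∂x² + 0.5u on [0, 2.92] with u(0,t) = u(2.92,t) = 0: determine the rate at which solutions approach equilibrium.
Eigenvalues: λₙ = n²π²/2.92² - 0.5.
First three modes:
  n=1: λ₁ = π²/2.92² - 0.5 ≈ 0.658
  n=2: λ₂ = 4π²/2.92² - 0.5 ≈ 4.13
  n=3: λ₃ = 9π²/2.92² - 0.5 ≈ 9.918
Since π²/2.92² ≈ 1.158 > 0.5, all λₙ > 0.
The n=1 mode decays slowest → dominates as t → ∞.
Asymptotic: u ~ c₁ sin(πx/2.92) e^{-λ₁t} with decay rate λ₁ ≈ 0.658.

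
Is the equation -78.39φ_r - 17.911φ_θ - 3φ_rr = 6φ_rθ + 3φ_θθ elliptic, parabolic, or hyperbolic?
Rewriting in standard form: -3φ_rr - 6φ_rθ - 3φ_θθ - 78.39φ_r - 17.911φ_θ = 0. Computing B² - 4AC with A = -3, B = -6, C = -3: discriminant = 0 (zero). Answer: parabolic.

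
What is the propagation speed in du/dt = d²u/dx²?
Infinite. The heat equation is parabolic, not hyperbolic, so disturbances propagate instantly.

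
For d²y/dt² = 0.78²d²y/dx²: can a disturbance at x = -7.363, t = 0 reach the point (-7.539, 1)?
Yes. The domain of dependence is [-8.319, -6.759], and -7.363 ∈ [-8.319, -6.759].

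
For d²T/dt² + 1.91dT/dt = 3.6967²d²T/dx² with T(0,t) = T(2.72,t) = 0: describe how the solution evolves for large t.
T → 0. Damping (γ=1.91) dissipates energy; oscillations decay exponentially.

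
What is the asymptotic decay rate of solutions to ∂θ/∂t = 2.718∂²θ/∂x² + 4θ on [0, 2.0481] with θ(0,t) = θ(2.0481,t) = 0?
Eigenvalues: λₙ = 2.718n²π²/2.0481² - 4.
First three modes:
  n=1: λ₁ = 2.718π²/2.0481² - 4 ≈ 2.395
  n=2: λ₂ = 10.872π²/2.0481² - 4 ≈ 21.58
  n=3: λ₃ = 24.462π²/2.0481² - 4 ≈ 53.556
Since 2.718π²/2.0481² ≈ 6.395 > 4, all λₙ > 0.
The n=1 mode decays slowest → dominates as t → ∞.
Asymptotic: θ ~ c₁ sin(πx/2.0481) e^{-λ₁t} with decay rate λ₁ ≈ 2.395.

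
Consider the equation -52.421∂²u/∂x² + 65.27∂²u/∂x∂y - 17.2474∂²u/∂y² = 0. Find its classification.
Hyperbolic. (A = -52.421, B = 65.27, C = -17.2474 gives B² - 4AC = 643.6690784.)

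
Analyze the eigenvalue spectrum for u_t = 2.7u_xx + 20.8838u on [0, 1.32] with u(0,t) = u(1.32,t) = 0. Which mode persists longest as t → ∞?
Eigenvalues: λₙ = 2.7n²π²/1.32² - 20.8838.
First three modes:
  n=1: λ₁ = 2.7π²/1.32² - 20.8838 ≈ -5.59
  n=2: λ₂ = 10.8π²/1.32² - 20.8838 ≈ 40.291
  n=3: λ₃ = 24.3π²/1.32² - 20.8838 ≈ 116.76
Since 2.7π²/1.32² ≈ 15.294 < 20.8838, λ₁ < 0.
The n=1 mode grows fastest (−λₙ is largest for n=1) → dominates.
Asymptotic: u ~ c₁ sin(πx/1.32) e^{5.59t} (exponential growth at rate −λ₁ ≈ 5.59).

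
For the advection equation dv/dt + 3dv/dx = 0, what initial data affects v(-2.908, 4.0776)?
A single point: x = -15.1408. The characteristic through (-2.908, 4.0776) is x - 3t = const, so x = -2.908 - 3·4.0776 = -15.1408.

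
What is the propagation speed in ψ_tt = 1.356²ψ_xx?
Speed = 1.356. Information travels along characteristics x = x₀ ± 1.356t.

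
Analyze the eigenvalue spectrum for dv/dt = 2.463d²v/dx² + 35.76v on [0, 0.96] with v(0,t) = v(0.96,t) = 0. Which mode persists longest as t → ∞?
Eigenvalues: λₙ = 2.463n²π²/0.96² - 35.76.
First three modes:
  n=1: λ₁ = 2.463π²/0.96² - 35.76 ≈ -9.383
  n=2: λ₂ = 9.852π²/0.96² - 35.76 ≈ 69.747
  n=3: λ₃ = 22.167π²/0.96² - 35.76 ≈ 201.631
Since 2.463π²/0.96² ≈ 26.377 < 35.76, λ₁ < 0.
The n=1 mode grows fastest (−λₙ is largest for n=1) → dominates.
Asymptotic: v ~ c₁ sin(πx/0.96) e^{9.383t} (exponential growth at rate −λ₁ ≈ 9.383).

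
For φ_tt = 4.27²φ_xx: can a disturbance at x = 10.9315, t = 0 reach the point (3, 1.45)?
No. The domain of dependence is [-3.1915, 9.1915], and 10.9315 is outside this interval.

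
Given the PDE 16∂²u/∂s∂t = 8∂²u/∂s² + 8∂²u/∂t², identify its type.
Rewriting in standard form: -8∂²u/∂s² + 16∂²u/∂s∂t - 8∂²u/∂t² = 0. The second-order coefficients are A = -8, B = 16, C = -8. Since B² - 4AC = 0 = 0, this is a parabolic PDE.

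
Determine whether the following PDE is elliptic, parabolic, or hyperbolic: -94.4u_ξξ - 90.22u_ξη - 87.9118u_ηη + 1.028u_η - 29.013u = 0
Coefficients: A = -94.4, B = -90.22, C = -87.9118. B² - 4AC = -25055.84728, which is negative, so the equation is elliptic.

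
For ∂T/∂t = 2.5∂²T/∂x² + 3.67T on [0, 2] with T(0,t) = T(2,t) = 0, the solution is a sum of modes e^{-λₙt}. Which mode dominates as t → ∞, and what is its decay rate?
Eigenvalues: λₙ = 2.5n²π²/2² - 3.67.
First three modes:
  n=1: λ₁ = 2.5π²/2² - 3.67 ≈ 2.499
  n=2: λ₂ = 10π²/2² - 3.67 ≈ 21.004
  n=3: λ₃ = 22.5π²/2² - 3.67 ≈ 51.847
Since 2.5π²/2² ≈ 6.169 > 3.67, all λₙ > 0.
The n=1 mode decays slowest → dominates as t → ∞.
Asymptotic: T ~ c₁ sin(πx/2) e^{-λ₁t} with decay rate λ₁ ≈ 2.499.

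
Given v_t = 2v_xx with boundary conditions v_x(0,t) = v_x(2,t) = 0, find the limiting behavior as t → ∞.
v → constant (steady state). Heat is conserved (no flux at boundaries); solution approaches the spatial average.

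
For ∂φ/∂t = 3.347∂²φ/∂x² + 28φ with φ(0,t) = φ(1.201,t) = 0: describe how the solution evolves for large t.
φ grows unboundedly. Reaction dominates diffusion (r=28 > κπ²/L²≈22.9); solution grows exponentially.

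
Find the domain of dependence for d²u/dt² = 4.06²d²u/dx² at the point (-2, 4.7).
Domain of dependence: [-21.082, 17.082]. Signals travel at speed 4.06, so data within |x - -2| ≤ 4.06·4.7 = 19.082 can reach the point.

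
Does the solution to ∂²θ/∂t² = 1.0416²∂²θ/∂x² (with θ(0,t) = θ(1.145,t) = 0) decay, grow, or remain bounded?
θ oscillates (no decay). Energy is conserved; the solution oscillates indefinitely as standing waves.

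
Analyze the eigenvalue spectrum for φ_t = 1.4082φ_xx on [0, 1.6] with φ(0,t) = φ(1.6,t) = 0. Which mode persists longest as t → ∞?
Eigenvalues: λₙ = 1.4082n²π²/1.6².
First three modes:
  n=1: λ₁ = 1.4082π²/1.6² ≈ 5.429
  n=2: λ₂ = 5.6328π²/1.6² ≈ 21.716 (4× faster decay)
  n=3: λ₃ = 12.6738π²/1.6² ≈ 48.861 (9× faster decay)
As t → ∞, higher modes decay exponentially faster. The n=1 mode dominates: φ ~ c₁ sin(πx/1.6) e^{-λ₁t}.
Decay rate: λ₁ = 1.4082π²/1.6² ≈ 5.429.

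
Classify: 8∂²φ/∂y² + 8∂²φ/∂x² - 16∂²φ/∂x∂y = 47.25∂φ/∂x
Rewriting in standard form: 8∂²φ/∂x² - 16∂²φ/∂x∂y + 8∂²φ/∂y² - 47.25∂φ/∂x = 0. Parabolic (discriminant = 0).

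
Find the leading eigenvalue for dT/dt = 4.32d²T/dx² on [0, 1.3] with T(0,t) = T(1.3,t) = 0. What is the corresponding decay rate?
Eigenvalues: λₙ = 4.32n²π²/1.3².
First three modes:
  n=1: λ₁ = 4.32π²/1.3² ≈ 25.229
  n=2: λ₂ = 17.28π²/1.3² ≈ 100.915 (4× faster decay)
  n=3: λ₃ = 38.88π²/1.3² ≈ 227.059 (9× faster decay)
As t → ∞, higher modes decay exponentially faster. The n=1 mode dominates: T ~ c₁ sin(πx/1.3) e^{-λ₁t}.
Decay rate: λ₁ = 4.32π²/1.3² ≈ 25.229.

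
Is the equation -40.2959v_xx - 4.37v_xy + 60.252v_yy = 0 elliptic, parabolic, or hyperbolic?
Computing B² - 4AC with A = -40.2959, B = -4.37, C = 60.252: discriminant = 9730.7311672 (positive). Answer: hyperbolic.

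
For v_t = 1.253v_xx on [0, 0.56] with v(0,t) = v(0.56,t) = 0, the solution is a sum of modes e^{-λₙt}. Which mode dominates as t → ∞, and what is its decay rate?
Eigenvalues: λₙ = 1.253n²π²/0.56².
First three modes:
  n=1: λ₁ = 1.253π²/0.56² ≈ 39.434
  n=2: λ₂ = 5.012π²/0.56² ≈ 157.737 (4× faster decay)
  n=3: λ₃ = 11.277π²/0.56² ≈ 354.909 (9× faster decay)
As t → ∞, higher modes decay exponentially faster. The n=1 mode dominates: v ~ c₁ sin(πx/0.56) e^{-λ₁t}.
Decay rate: λ₁ = 1.253π²/0.56² ≈ 39.434.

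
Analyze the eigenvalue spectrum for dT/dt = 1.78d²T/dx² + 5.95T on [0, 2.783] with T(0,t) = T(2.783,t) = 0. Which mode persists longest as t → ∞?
Eigenvalues: λₙ = 1.78n²π²/2.783² - 5.95.
First three modes:
  n=1: λ₁ = 1.78π²/2.783² - 5.95 ≈ -3.682
  n=2: λ₂ = 7.12π²/2.783² - 5.95 ≈ 3.123
  n=3: λ₃ = 16.02π²/2.783² - 5.95 ≈ 14.464
Since 1.78π²/2.783² ≈ 2.268 < 5.95, λ₁ < 0.
The n=1 mode grows fastest (−λₙ is largest for n=1) → dominates.
Asymptotic: T ~ c₁ sin(πx/2.783) e^{3.682t} (exponential growth at rate −λ₁ ≈ 3.682).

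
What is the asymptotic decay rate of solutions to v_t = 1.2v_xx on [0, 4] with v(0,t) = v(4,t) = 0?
Eigenvalues: λₙ = 1.2n²π²/4².
First three modes:
  n=1: λ₁ = 1.2π²/4² ≈ 0.74
  n=2: λ₂ = 4.8π²/4² ≈ 2.961 (4× faster decay)
  n=3: λ₃ = 10.8π²/4² ≈ 6.662 (9× faster decay)
As t → ∞, higher modes decay exponentially faster. The n=1 mode dominates: v ~ c₁ sin(πx/4) e^{-λ₁t}.
Decay rate: λ₁ = 1.2π²/4² ≈ 0.74.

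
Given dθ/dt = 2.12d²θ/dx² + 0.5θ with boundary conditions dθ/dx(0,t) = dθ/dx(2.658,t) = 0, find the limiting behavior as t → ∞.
θ grows unboundedly. With Neumann BCs the constant mode has diffusion eigenvalue 0, so any r > 0 makes it grow like e^(0.5t); solution grows exponentially.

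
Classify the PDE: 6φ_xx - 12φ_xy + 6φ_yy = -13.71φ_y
Rewriting in standard form: 6φ_xx - 12φ_xy + 6φ_yy + 13.71φ_y = 0. A = 6, B = -12, C = 6. Discriminant B² - 4AC = 0. Since 0 = 0, parabolic.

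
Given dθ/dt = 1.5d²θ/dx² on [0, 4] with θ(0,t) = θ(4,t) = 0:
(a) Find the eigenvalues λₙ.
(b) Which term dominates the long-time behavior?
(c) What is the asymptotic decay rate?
Eigenvalues: λₙ = 1.5n²π²/4².
First three modes:
  n=1: λ₁ = 1.5π²/4² ≈ 0.925
  n=2: λ₂ = 6π²/4² ≈ 3.701 (4× faster decay)
  n=3: λ₃ = 13.5π²/4² ≈ 8.327 (9× faster decay)
As t → ∞, higher modes decay exponentially faster. The n=1 mode dominates: θ ~ c₁ sin(πx/4) e^{-λ₁t}.
Decay rate: λ₁ = 1.5π²/4² ≈ 0.925.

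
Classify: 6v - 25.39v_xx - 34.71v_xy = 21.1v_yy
Rewriting in standard form: -25.39v_xx - 34.71v_xy - 21.1v_yy + 6v = 0. Elliptic (discriminant = -938.1319).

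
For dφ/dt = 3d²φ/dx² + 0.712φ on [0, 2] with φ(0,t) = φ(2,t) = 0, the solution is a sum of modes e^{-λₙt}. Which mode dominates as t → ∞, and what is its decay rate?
Eigenvalues: λₙ = 3n²π²/2² - 0.712.
First three modes:
  n=1: λ₁ = 3π²/2² - 0.712 ≈ 6.69
  n=2: λ₂ = 12π²/2² - 0.712 ≈ 28.897
  n=3: λ₃ = 27π²/2² - 0.712 ≈ 65.908
Since 3π²/2² ≈ 7.402 > 0.712, all λₙ > 0.
The n=1 mode decays slowest → dominates as t → ∞.
Asymptotic: φ ~ c₁ sin(πx/2) e^{-λ₁t} with decay rate λ₁ ≈ 6.69.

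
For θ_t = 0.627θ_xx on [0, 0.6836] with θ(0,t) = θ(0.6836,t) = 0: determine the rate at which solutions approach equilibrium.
Eigenvalues: λₙ = 0.627n²π²/0.6836².
First three modes:
  n=1: λ₁ = 0.627π²/0.6836² ≈ 13.242
  n=2: λ₂ = 2.508π²/0.6836² ≈ 52.969 (4× faster decay)
  n=3: λ₃ = 5.643π²/0.6836² ≈ 119.181 (9× faster decay)
As t → ∞, higher modes decay exponentially faster. The n=1 mode dominates: θ ~ c₁ sin(πx/0.6836) e^{-λ₁t}.
Decay rate: λ₁ = 0.627π²/0.6836² ≈ 13.242.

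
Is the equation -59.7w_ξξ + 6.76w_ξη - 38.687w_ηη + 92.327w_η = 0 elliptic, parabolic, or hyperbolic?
Computing B² - 4AC with A = -59.7, B = 6.76, C = -38.687: discriminant = -9192.758 (negative). Answer: elliptic.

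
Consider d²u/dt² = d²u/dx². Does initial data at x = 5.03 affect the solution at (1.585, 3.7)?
Yes. The domain of dependence is [-2.115, 5.285], and 5.03 ∈ [-2.115, 5.285].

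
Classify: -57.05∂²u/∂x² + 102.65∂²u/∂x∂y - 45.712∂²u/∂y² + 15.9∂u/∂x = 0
Hyperbolic (discriminant = 105.5441).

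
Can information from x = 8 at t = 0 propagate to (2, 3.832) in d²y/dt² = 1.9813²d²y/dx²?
Yes. The domain of dependence is [-5.5923416, 9.5923416], and 8 ∈ [-5.5923416, 9.5923416].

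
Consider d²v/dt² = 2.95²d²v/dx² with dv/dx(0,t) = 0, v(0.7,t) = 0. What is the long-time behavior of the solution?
As t → ∞, v oscillates (no decay). Energy is conserved; the solution oscillates indefinitely as standing waves.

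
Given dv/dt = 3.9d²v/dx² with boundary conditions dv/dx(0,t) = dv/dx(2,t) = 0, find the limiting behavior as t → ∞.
v → constant (steady state). Heat is conserved (no flux at boundaries); solution approaches the spatial average.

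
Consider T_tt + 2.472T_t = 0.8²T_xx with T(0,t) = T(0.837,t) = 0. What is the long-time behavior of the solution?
As t → ∞, T → 0. Damping (γ=2.472) dissipates energy; oscillations decay exponentially.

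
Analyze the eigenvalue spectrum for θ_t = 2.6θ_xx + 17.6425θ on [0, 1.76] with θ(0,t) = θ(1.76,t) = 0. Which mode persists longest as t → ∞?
Eigenvalues: λₙ = 2.6n²π²/1.76² - 17.6425.
First three modes:
  n=1: λ₁ = 2.6π²/1.76² - 17.6425 ≈ -9.358
  n=2: λ₂ = 10.4π²/1.76² - 17.6425 ≈ 15.494
  n=3: λ₃ = 23.4π²/1.76² - 17.6425 ≈ 56.915
Since 2.6π²/1.76² ≈ 8.284 < 17.6425, λ₁ < 0.
The n=1 mode grows fastest (−λₙ is largest for n=1) → dominates.
Asymptotic: θ ~ c₁ sin(πx/1.76) e^{9.358t} (exponential growth at rate −λ₁ ≈ 9.358).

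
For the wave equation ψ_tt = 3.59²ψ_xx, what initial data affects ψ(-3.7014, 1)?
Domain of dependence: [-7.2914, -0.1114]. Signals travel at speed 3.59, so data within |x - -3.7014| ≤ 3.59·1 = 3.59 can reach the point.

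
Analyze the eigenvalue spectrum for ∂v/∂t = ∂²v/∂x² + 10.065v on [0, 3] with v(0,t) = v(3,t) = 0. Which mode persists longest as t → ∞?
Eigenvalues: λₙ = n²π²/3² - 10.065.
First three modes:
  n=1: λ₁ = π²/3² - 10.065 ≈ -8.968
  n=2: λ₂ = 4π²/3² - 10.065 ≈ -5.679
  n=3: λ₃ = 9π²/3² - 10.065 ≈ -0.195
Since π²/3² ≈ 1.097 < 10.065, λ₁ < 0.
The n=1 mode grows fastest (−λₙ is largest for n=1) → dominates.
Asymptotic: v ~ c₁ sin(πx/3) e^{8.968t} (exponential growth at rate −λ₁ ≈ 8.968).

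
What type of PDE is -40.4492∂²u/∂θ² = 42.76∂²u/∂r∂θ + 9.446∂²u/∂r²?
Rewriting in standard form: -9.446∂²u/∂r² - 42.76∂²u/∂r∂θ - 40.4492∂²u/∂θ² = 0. With A = -9.446, B = -42.76, C = -40.4492, the discriminant is 300.0850272. This is a hyperbolic PDE.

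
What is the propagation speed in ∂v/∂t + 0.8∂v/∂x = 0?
Speed = 0.8. Information travels along x - 0.8t = const (rightward).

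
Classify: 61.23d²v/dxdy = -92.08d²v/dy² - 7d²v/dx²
Rewriting in standard form: 7d²v/dx² + 61.23d²v/dxdy + 92.08d²v/dy² = 0. Hyperbolic (discriminant = 1170.8729).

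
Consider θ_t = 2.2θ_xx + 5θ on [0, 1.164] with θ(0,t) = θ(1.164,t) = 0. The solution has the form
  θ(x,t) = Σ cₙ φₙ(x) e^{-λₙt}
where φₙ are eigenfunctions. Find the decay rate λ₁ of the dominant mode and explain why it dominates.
Eigenvalues: λₙ = 2.2n²π²/1.164² - 5.
First three modes:
  n=1: λ₁ = 2.2π²/1.164² - 5 ≈ 11.026
  n=2: λ₂ = 8.8π²/1.164² - 5 ≈ 59.103
  n=3: λ₃ = 19.8π²/1.164² - 5 ≈ 139.231
Since 2.2π²/1.164² ≈ 16.026 > 5, all λₙ > 0.
The n=1 mode decays slowest → dominates as t → ∞.
Asymptotic: θ ~ c₁ sin(πx/1.164) e^{-λ₁t} with decay rate λ₁ ≈ 11.026.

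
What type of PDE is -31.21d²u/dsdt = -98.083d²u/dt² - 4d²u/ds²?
Rewriting in standard form: 4d²u/ds² - 31.21d²u/dsdt + 98.083d²u/dt² = 0. With A = 4, B = -31.21, C = 98.083, the discriminant is -595.2639. This is an elliptic PDE.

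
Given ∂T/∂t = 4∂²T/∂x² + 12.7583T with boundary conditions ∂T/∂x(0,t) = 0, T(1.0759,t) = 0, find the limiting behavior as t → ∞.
T grows unboundedly. Reaction dominates diffusion (r=12.7583 > κπ²/(4L²)≈8.53); solution grows exponentially.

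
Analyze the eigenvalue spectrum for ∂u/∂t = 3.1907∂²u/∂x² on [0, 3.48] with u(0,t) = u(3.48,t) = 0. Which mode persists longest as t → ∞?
Eigenvalues: λₙ = 3.1907n²π²/3.48².
First three modes:
  n=1: λ₁ = 3.1907π²/3.48² ≈ 2.6
  n=2: λ₂ = 12.7628π²/3.48² ≈ 10.401 (4× faster decay)
  n=3: λ₃ = 28.7163π²/3.48² ≈ 23.403 (9× faster decay)
As t → ∞, higher modes decay exponentially faster. The n=1 mode dominates: u ~ c₁ sin(πx/3.48) e^{-λ₁t}.
Decay rate: λ₁ = 3.1907π²/3.48² ≈ 2.6.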